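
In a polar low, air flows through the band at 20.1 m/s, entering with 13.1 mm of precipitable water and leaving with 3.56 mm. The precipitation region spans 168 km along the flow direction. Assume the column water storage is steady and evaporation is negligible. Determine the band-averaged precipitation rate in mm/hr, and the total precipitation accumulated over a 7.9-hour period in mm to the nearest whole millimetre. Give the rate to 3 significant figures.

Column moisture flux per unit crosswind length is F = V × PW.
Inflow: F_in = 20.1 × 13.1 = 263.31 mm·m/s
Outflow: F_out = 20.1 × 3.56 = 71.556 mm·m/s
Steady-state rate R = (F_in − F_out)/L = (263.31 − 71.556) / 168000 m = 1.141e-03 mm/s.
R = 1.141e-03 × 3600 = 4.11 mm/hr.
Over 7.9 h: total = 4.11 × 7.9 = 32.469 ≈ 32 mm.

R ≈ 4.11 mm/hr; total ≈ 32 mm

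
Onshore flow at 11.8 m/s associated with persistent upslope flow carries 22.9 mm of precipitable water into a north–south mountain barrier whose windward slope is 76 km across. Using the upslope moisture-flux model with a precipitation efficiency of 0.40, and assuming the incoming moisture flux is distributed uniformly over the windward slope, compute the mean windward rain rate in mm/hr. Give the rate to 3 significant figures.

R ≈ 5.12 mm/hr

Incoming column moisture flux per unit ridge length: F = V × PW = 11.8 × 22.9 = 270.22 mm·m/s.
Spread over the 76 km slope with efficiency ε = 0.40: R = ε·F/W = 0.40 × 270.22 / 76000 m = 1.422e-03 mm/s.
R = 1.422e-03 × 3600 = 5.12 mm/hr.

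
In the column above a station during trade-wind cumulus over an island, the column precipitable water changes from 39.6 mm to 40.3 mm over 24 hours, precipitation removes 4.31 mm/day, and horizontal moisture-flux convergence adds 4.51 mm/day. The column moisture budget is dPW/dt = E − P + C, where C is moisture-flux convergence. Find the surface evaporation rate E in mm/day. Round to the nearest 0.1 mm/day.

dPW/dt = (40.3 − 39.6) mm / (24/24 day) = +0.700 mm/day.
E = dPW/dt + P − C = (+0.700) + 4.31 − (4.51) = 0.5 mm/day.

E ≈ 0.5 mm/day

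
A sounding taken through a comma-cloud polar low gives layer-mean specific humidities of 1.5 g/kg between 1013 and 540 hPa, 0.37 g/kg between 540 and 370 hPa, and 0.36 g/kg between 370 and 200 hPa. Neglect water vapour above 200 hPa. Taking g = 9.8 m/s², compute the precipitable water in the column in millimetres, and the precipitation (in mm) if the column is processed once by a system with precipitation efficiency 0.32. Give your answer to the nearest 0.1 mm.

PW ≈ 8.5 mm; precipitation ≈ 2.7 mm

Precipitable water is the column-integrated vapour mass per unit area: PW = (1/g) Σ q̄ Δp, with q in kg/kg and Δp in Pa (1 kg/m² of water = 1 mm).
Layer 1013–540 hPa: Δp = 473 hPa = 47300 Pa, q̄ = 0.0015 kg/kg → 0.0015 × 47300 / 9.8 = 7.24 mm
Layer 540–370 hPa: Δp = 170 hPa = 17000 Pa, q̄ = 0.00037 kg/kg → 0.00037 × 17000 / 9.8 = 0.64 mm
Layer 370–200 hPa: Δp = 170 hPa = 17000 Pa, q̄ = 0.00036 kg/kg → 0.00036 × 17000 / 9.8 = 0.62 mm
PW = 7.24 + 0.64 + 0.62 = 8.50 ≈ 8.5 mm.
Precipitation = ε × PW = 0.32 × 8.5 = 2.7 mm.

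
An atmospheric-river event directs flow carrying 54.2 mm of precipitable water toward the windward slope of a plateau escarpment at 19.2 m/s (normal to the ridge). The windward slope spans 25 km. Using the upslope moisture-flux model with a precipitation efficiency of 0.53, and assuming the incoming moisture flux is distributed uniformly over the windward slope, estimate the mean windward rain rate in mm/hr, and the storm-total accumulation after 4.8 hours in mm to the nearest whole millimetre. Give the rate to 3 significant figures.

R ≈ 79.4 mm/hr; total ≈ 381 mm

Incoming column moisture flux per unit ridge length: F = V × PW = 19.2 × 54.2 = 1040.64 mm·m/s.
Spread over the 25 km slope with efficiency ε = 0.53: R = ε·F/W = 0.53 × 1040.64 / 25000 m = 2.206e-02 mm/s.
R = 2.206e-02 × 3600 = 79.4 mm/hr.
Over 4.8 h: total = 79.4 × 4.8 = 381.12 ≈ 381 mm.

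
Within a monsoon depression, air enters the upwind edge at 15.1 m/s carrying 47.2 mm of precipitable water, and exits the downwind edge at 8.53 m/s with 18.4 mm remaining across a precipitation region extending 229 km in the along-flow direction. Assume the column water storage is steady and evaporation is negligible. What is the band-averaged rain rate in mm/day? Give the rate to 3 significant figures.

R ≈ 210 mm/day

Column moisture flux per unit crosswind length is F = V × PW.
Inflow: F_in = 15.1 × 47.2 = 712.72 mm·m/s
Outflow: F_out = 8.53 × 18.4 = 156.952 mm·m/s
Steady-state rate R = (F_in − F_out)/L = (712.72 − 156.952) / 229000 m = 2.427e-03 mm/s.
R = 2.427e-03 × 3600 × 24 = 210 mm/day.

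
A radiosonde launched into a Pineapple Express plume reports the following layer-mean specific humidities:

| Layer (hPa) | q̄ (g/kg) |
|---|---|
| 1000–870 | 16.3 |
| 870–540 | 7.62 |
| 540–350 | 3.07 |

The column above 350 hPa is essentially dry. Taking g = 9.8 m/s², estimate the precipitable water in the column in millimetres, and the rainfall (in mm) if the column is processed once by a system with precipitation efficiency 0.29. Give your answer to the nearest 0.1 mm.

Precipitable water is the column-integrated vapour mass per unit area: PW = (1/g) Σ q̄ Δp, with q in kg/kg and Δp in Pa (1 kg/m² of water = 1 mm).
Layer 1000–870 hPa: Δp = 130 hPa = 13000 Pa, q̄ = 0.0163 kg/kg → 0.0163 × 13000 / 9.8 = 21.62 mm
Layer 870–540 hPa: Δp = 330 hPa = 33000 Pa, q̄ = 0.00762 kg/kg → 0.00762 × 33000 / 9.8 = 25.66 mm
Layer 540–350 hPa: Δp = 190 hPa = 19000 Pa, q̄ = 0.00307 kg/kg → 0.00307 × 19000 / 9.8 = 5.95 mm
PW = 21.62 + 25.66 + 5.95 = 53.23 ≈ 53.2 mm.
Rainfall = ε × PW = 0.29 × 53.2 = 15.4 mm.

PW ≈ 53.2 mm; rainfall ≈ 15.4 mm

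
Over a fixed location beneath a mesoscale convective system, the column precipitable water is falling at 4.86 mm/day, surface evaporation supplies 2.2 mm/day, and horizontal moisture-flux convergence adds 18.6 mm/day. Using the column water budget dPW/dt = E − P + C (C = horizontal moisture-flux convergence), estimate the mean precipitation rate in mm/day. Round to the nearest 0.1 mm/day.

dPW/dt = -4.86 mm/day.
P = E + C − dPW/dt = 2.2 + (18.6) − (-4.86) = 25.7 mm/day.

P ≈ 25.7 mm/day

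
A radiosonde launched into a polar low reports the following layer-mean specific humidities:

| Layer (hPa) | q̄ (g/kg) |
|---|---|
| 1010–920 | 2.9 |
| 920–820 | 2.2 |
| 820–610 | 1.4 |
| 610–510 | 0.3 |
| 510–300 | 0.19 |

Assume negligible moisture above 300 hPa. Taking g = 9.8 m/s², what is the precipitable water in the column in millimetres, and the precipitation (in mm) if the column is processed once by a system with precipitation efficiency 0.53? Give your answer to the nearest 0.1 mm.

Precipitable water is the column-integrated vapour mass per unit area: PW = (1/g) Σ q̄ Δp, with q in kg/kg and Δp in Pa (1 kg/m² of water = 1 mm).
Layer 1010–920 hPa: Δp = 90 hPa = 9000 Pa, q̄ = 0.0029 kg/kg → 0.0029 × 9000 / 9.8 = 2.66 mm
Layer 920–820 hPa: Δp = 100 hPa = 10000 Pa, q̄ = 0.0022 kg/kg → 0.0022 × 10000 / 9.8 = 2.24 mm
Layer 820–610 hPa: Δp = 210 hPa = 21000 Pa, q̄ = 0.0014 kg/kg → 0.0014 × 21000 / 9.8 = 3.00 mm
Layer 610–510 hPa: Δp = 100 hPa = 10000 Pa, q̄ = 0.0003 kg/kg → 0.0003 × 10000 / 9.8 = 0.31 mm
Layer 510–300 hPa: Δp = 210 hPa = 21000 Pa, q̄ = 0.00019 kg/kg → 0.00019 × 21000 / 9.8 = 0.41 mm
PW = 2.66 + 2.24 + 3.00 + 0.31 + 0.41 = 8.62 ≈ 8.6 mm.
Precipitation = ε × PW = 0.53 × 8.6 = 4.6 mm.

PW ≈ 8.6 mm; precipitation ≈ 4.6 mm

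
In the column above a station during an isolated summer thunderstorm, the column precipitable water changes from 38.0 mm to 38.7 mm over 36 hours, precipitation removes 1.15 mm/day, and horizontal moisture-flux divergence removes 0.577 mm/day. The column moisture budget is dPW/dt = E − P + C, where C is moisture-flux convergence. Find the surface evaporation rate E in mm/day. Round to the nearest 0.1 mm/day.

dPW/dt = (38.7 − 38.0) mm / (36/24 day) = +0.467 mm/day.
E = dPW/dt + P − C = (+0.467) + 1.15 − (-0.577) = 2.2 mm/day.

E ≈ 2.2 mm/day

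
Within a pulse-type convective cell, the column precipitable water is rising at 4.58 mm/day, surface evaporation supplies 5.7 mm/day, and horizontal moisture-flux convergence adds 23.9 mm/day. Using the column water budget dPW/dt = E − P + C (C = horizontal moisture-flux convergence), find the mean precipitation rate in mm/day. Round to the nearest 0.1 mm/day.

dPW/dt = +4.58 mm/day.
P = E + C − dPW/dt = 5.7 + (23.9) − (+4.58) = 25.0 mm/day.

P ≈ 25.0 mm/day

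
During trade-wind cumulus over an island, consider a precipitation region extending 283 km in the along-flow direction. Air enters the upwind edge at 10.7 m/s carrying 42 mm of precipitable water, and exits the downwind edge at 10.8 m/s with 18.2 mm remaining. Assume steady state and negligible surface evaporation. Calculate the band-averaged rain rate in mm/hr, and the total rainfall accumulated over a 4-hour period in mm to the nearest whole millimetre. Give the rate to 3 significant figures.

R ≈ 3.22 mm/hr; total ≈ 13 mm

Column moisture flux per unit crosswind length is F = V × PW.
Inflow: F_in = 10.7 × 42 = 449.4 mm·m/s
Outflow: F_out = 10.8 × 18.2 = 196.56 mm·m/s
Steady-state rate R = (F_in − F_out)/L = (449.4 − 196.56) / 283000 m = 8.934e-04 mm/s.
R = 8.934e-04 × 3600 = 3.22 mm/hr.
Over 4 h: total = 3.22 × 4 = 12.88 ≈ 13 mm.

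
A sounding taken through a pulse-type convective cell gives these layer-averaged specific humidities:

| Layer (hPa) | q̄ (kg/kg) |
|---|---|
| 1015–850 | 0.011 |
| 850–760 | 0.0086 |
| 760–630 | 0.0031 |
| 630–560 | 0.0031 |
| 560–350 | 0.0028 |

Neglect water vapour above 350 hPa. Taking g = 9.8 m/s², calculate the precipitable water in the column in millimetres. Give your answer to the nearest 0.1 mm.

PW ≈ 38.7 mm

Precipitable water is the column-integrated vapour mass per unit area: PW = (1/g) Σ q̄ Δp, with q in kg/kg and Δp in Pa (1 kg/m² of water = 1 mm).
Layer 1015–850 hPa: Δp = 165 hPa = 16500 Pa, q̄ = 0.011 kg/kg → 0.011 × 16500 / 9.8 = 18.52 mm
Layer 850–760 hPa: Δp = 90 hPa = 9000 Pa, q̄ = 0.0086 kg/kg → 0.0086 × 9000 / 9.8 = 7.90 mm
Layer 760–630 hPa: Δp = 130 hPa = 13000 Pa, q̄ = 0.0031 kg/kg → 0.0031 × 13000 / 9.8 = 4.11 mm
Layer 630–560 hPa: Δp = 70 hPa = 7000 Pa, q̄ = 0.0031 kg/kg → 0.0031 × 7000 / 9.8 = 2.21 mm
Layer 560–350 hPa: Δp = 210 hPa = 21000 Pa, q̄ = 0.0028 kg/kg → 0.0028 × 21000 / 9.8 = 6.00 mm
PW = 18.52 + 7.90 + 4.11 + 2.21 + 6.00 = 38.74 ≈ 38.7 mm.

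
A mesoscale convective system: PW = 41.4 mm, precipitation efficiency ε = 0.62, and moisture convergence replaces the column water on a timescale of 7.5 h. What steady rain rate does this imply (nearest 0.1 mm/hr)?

R ≈ 3.4 mm/hr

Each overturning extracts ε × PW = 0.62 × 41.4 = 25.668 mm.
Rate = ε·PW / τ = 25.668 / 7.5 h = 3.4 mm/hr.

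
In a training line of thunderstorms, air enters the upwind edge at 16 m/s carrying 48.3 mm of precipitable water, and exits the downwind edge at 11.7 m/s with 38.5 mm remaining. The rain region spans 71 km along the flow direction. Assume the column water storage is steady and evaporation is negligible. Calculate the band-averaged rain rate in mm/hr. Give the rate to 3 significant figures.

R ≈ 16.3 mm/hr

Column moisture flux per unit crosswind length is F = V × PW.
Inflow: F_in = 16 × 48.3 = 772.8 mm·m/s
Outflow: F_out = 11.7 × 38.5 = 450.45 mm·m/s
Steady-state rate R = (F_in − F_out)/L = (772.8 − 450.45) / 71000 m = 4.540e-03 mm/s.
R = 4.540e-03 × 3600 = 16.3 mm/hr.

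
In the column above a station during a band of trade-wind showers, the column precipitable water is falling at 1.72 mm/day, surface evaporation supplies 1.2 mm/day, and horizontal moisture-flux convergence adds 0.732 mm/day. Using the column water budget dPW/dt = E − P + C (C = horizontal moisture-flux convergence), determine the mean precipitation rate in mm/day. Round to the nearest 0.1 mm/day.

dPW/dt = -1.72 mm/day.
P = E + C − dPW/dt = 1.2 + (0.732) − (-1.72) = 3.7 mm/day.

P ≈ 3.7 mm/day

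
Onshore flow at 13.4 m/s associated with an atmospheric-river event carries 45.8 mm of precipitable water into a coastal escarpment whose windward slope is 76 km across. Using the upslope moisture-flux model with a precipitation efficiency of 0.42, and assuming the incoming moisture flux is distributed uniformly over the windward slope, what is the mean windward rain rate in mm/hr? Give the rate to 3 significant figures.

Incoming column moisture flux per unit ridge length: F = V × PW = 13.4 × 45.8 = 613.72 mm·m/s.
Spread over the 76 km slope with efficiency ε = 0.42: R = ε·F/W = 0.42 × 613.72 / 76000 m = 3.392e-03 mm/s.
R = 3.392e-03 × 3600 = 12.2 mm/hr.

R ≈ 12.2 mm/hr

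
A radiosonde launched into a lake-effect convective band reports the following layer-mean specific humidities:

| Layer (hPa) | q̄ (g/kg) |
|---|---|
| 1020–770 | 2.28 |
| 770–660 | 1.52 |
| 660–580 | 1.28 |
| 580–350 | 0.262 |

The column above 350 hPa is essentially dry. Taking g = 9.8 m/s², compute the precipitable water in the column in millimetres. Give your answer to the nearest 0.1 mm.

PW ≈ 9.2 mm

Precipitable water is the column-integrated vapour mass per unit area: PW = (1/g) Σ q̄ Δp, with q in kg/kg and Δp in Pa (1 kg/m² of water = 1 mm).
Layer 1020–770 hPa: Δp = 250 hPa = 25000 Pa, q̄ = 0.00228 kg/kg → 0.00228 × 25000 / 9.8 = 5.82 mm
Layer 770–660 hPa: Δp = 110 hPa = 11000 Pa, q̄ = 0.00152 kg/kg → 0.00152 × 11000 / 9.8 = 1.71 mm
Layer 660–580 hPa: Δp = 80 hPa = 8000 Pa, q̄ = 0.00128 kg/kg → 0.00128 × 8000 / 9.8 = 1.04 mm
Layer 580–350 hPa: Δp = 230 hPa = 23000 Pa, q̄ = 0.000262 kg/kg → 0.000262 × 23000 / 9.8 = 0.61 mm
PW = 5.82 + 1.71 + 1.04 + 0.61 = 9.18 ≈ 9.2 mm.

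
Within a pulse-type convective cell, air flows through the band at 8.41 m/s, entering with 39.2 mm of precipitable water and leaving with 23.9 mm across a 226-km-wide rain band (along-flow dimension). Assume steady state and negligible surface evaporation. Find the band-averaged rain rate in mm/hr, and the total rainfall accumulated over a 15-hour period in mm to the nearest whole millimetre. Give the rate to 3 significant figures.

R ≈ 2.05 mm/hr; total ≈ 31 mm

Column moisture flux per unit crosswind length is F = V × PW.
Inflow: F_in = 8.41 × 39.2 = 329.672 mm·m/s
Outflow: F_out = 8.41 × 23.9 = 200.999 mm·m/s
Steady-state rate R = (F_in − F_out)/L = (329.672 − 200.999) / 226000 m = 5.693e-04 mm/s.
R = 5.693e-04 × 3600 = 2.05 mm/hr.
Over 15 h: total = 2.05 × 15 = 30.75 ≈ 31 mm.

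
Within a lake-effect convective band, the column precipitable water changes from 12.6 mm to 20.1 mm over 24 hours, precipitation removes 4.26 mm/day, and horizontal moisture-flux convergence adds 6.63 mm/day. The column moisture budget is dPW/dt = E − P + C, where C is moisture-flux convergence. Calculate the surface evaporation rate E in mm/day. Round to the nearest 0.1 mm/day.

dPW/dt = (20.1 − 12.6) mm / (24/24 day) = +7.500 mm/day.
E = dPW/dt + P − C = (+7.500) + 4.26 − (6.63) = 5.1 mm/day.

E ≈ 5.1 mm/day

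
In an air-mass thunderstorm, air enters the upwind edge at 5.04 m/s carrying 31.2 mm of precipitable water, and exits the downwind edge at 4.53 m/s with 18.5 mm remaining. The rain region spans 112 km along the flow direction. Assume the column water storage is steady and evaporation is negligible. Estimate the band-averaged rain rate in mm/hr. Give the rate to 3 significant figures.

Column moisture flux per unit crosswind length is F = V × PW.
Inflow: F_in = 5.04 × 31.2 = 157.248 mm·m/s
Outflow: F_out = 4.53 × 18.5 = 83.805 mm·m/s
Steady-state rate R = (F_in − F_out)/L = (157.248 − 83.805) / 112000 m = 6.557e-04 mm/s.
R = 6.557e-04 × 3600 = 2.36 mm/hr.

R ≈ 2.36 mm/hr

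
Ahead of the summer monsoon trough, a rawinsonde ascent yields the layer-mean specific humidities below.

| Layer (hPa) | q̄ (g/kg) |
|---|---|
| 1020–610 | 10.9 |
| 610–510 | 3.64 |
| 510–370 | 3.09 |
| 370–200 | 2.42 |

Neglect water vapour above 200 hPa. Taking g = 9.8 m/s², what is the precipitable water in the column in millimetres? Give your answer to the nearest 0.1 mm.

Precipitable water is the column-integrated vapour mass per unit area: PW = (1/g) Σ q̄ Δp, with q in kg/kg and Δp in Pa (1 kg/m² of water = 1 mm).
Layer 1020–610 hPa: Δp = 410 hPa = 41000 Pa, q̄ = 0.0109 kg/kg → 0.0109 × 41000 / 9.8 = 45.60 mm
Layer 610–510 hPa: Δp = 100 hPa = 10000 Pa, q̄ = 0.00364 kg/kg → 0.00364 × 10000 / 9.8 = 3.71 mm
Layer 510–370 hPa: Δp = 140 hPa = 14000 Pa, q̄ = 0.00309 kg/kg → 0.00309 × 14000 / 9.8 = 4.41 mm
Layer 370–200 hPa: Δp = 170 hPa = 17000 Pa, q̄ = 0.00242 kg/kg → 0.00242 × 17000 / 9.8 = 4.20 mm
PW = 45.60 + 3.71 + 4.41 + 4.20 = 57.92 ≈ 57.9 mm.

PW ≈ 57.9 mm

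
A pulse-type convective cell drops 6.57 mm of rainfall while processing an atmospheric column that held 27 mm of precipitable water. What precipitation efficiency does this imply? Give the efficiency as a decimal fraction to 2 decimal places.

ε = rainfall / PW = 6.57 / 27 = 0.24.

ε ≈ 0.24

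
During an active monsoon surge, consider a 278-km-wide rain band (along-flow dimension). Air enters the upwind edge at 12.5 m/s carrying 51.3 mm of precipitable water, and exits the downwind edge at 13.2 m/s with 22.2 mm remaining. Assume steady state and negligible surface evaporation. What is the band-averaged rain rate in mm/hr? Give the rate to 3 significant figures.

Column moisture flux per unit crosswind length is F = V × PW.
Inflow: F_in = 12.5 × 51.3 = 641.25 mm·m/s
Outflow: F_out = 13.2 × 22.2 = 293.04 mm·m/s
Steady-state rate R = (F_in − F_out)/L = (641.25 − 293.04) / 278000 m = 1.253e-03 mm/s.
R = 1.253e-03 × 3600 = 4.51 mm/hr.

R ≈ 4.51 mm/hr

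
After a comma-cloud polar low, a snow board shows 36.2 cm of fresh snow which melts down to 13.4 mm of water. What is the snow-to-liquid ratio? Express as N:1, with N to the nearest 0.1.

ratio ≈ 27.0

Ratio = snow depth / SWE = 362 mm / 13.4 mm = 27.0, i.e. 27.0:1.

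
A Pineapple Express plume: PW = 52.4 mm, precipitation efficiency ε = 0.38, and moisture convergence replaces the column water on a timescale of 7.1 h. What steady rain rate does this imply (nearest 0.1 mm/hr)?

Each overturning extracts ε × PW = 0.38 × 52.4 = 19.912 mm.
Rate = ε·PW / τ = 19.912 / 7.1 h = 2.8 mm/hr.

R ≈ 2.8 mm/hr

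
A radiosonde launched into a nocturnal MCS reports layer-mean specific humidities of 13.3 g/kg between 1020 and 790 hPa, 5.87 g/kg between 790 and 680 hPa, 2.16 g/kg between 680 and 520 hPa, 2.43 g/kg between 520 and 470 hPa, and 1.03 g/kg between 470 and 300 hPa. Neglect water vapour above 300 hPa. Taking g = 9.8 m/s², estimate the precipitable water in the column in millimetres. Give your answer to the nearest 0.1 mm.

PW ≈ 44.4 mm

Precipitable water is the column-integrated vapour mass per unit area: PW = (1/g) Σ q̄ Δp, with q in kg/kg and Δp in Pa (1 kg/m² of water = 1 mm).
Layer 1020–790 hPa: Δp = 230 hPa = 23000 Pa, q̄ = 0.0133 kg/kg → 0.0133 × 23000 / 9.8 = 31.21 mm
Layer 790–680 hPa: Δp = 110 hPa = 11000 Pa, q̄ = 0.00587 kg/kg → 0.00587 × 11000 / 9.8 = 6.59 mm
Layer 680–520 hPa: Δp = 160 hPa = 16000 Pa, q̄ = 0.00216 kg/kg → 0.00216 × 16000 / 9.8 = 3.53 mm
Layer 520–470 hPa: Δp = 50 hPa = 5000 Pa, q̄ = 0.00243 kg/kg → 0.00243 × 5000 / 9.8 = 1.24 mm
Layer 470–300 hPa: Δp = 170 hPa = 17000 Pa, q̄ = 0.00103 kg/kg → 0.00103 × 17000 / 9.8 = 1.79 mm
PW = 31.21 + 6.59 + 3.53 + 1.24 + 1.79 = 44.36 ≈ 44.4 mm.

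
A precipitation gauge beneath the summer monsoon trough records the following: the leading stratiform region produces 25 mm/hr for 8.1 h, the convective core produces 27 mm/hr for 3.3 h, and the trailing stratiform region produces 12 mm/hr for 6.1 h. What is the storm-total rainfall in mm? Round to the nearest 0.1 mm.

Total = Σ Rᵢ Δtᵢ = 25 × 8.1 + 27 × 3.3 + 12 × 6.1
      = 202.5 + 89.1 + 73.2 = 364.8 mm.

total ≈ 364.8 mm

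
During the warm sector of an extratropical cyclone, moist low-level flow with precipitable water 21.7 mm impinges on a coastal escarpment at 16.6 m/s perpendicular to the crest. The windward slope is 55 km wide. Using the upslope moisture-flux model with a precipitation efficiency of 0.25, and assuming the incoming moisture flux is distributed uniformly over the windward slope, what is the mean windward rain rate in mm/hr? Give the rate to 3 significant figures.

R ≈ 5.89 mm/hr

Incoming column moisture flux per unit ridge length: F = V × PW = 16.6 × 21.7 = 360.22 mm·m/s.
Spread over the 55 km slope with efficiency ε = 0.25: R = ε·F/W = 0.25 × 360.22 / 55000 m = 1.637e-03 mm/s.
R = 1.637e-03 × 3600 = 5.89 mm/hr.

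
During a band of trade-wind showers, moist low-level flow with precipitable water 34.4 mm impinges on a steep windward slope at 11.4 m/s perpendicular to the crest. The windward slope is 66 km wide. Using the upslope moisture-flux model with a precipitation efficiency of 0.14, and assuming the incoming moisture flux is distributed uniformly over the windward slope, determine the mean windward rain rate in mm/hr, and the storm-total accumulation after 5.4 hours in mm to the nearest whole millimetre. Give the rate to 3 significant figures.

R ≈ 2.99 mm/hr; total ≈ 16 mm

Incoming column moisture flux per unit ridge length: F = V × PW = 11.4 × 34.4 = 392.16 mm·m/s.
Spread over the 66 km slope with efficiency ε = 0.14: R = ε·F/W = 0.14 × 392.16 / 66000 m = 8.319e-04 mm/s.
R = 8.319e-04 × 3600 = 2.99 mm/hr.
Over 5.4 h: total = 2.99 × 5.4 = 16.146 ≈ 16 mm.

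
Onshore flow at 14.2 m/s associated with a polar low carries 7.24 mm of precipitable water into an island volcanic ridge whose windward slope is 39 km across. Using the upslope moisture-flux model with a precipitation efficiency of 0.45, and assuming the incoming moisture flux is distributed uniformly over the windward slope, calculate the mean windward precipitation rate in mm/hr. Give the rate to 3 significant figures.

R ≈ 4.27 mm/hr

Incoming column moisture flux per unit ridge length: F = V × PW = 14.2 × 7.24 = 102.808 mm·m/s.
Spread over the 39 km slope with efficiency ε = 0.45: R = ε·F/W = 0.45 × 102.808 / 39000 m = 1.186e-03 mm/s.
R = 1.186e-03 × 3600 = 4.27 mm/hr.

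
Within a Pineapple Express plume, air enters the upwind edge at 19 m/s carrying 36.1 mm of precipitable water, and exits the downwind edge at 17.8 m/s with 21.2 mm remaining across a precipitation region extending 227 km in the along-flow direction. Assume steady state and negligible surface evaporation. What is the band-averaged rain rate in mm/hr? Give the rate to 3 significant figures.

Column moisture flux per unit crosswind length is F = V × PW.
Inflow: F_in = 19 × 36.1 = 685.9 mm·m/s
Outflow: F_out = 17.8 × 21.2 = 377.36 mm·m/s
Steady-state rate R = (F_in − F_out)/L = (685.9 − 377.36) / 227000 m = 1.359e-03 mm/s.
R = 1.359e-03 × 3600 = 4.89 mm/hr.

R ≈ 4.89 mm/hr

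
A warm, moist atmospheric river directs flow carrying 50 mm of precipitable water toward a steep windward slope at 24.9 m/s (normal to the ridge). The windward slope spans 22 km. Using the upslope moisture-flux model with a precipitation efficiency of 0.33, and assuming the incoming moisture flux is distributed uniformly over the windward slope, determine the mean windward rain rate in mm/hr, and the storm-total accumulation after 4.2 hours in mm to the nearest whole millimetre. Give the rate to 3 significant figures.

Incoming column moisture flux per unit ridge length: F = V × PW = 24.9 × 50 = 1245 mm·m/s.
Spread over the 22 km slope with efficiency ε = 0.33: R = ε·F/W = 0.33 × 1245 / 22000 m = 1.868e-02 mm/s.
R = 1.868e-02 × 3600 = 67.2 mm/hr.
Over 4.2 h: total = 67.2 × 4.2 = 282.24 ≈ 282 mm.

R ≈ 67.2 mm/hr; total ≈ 282 mm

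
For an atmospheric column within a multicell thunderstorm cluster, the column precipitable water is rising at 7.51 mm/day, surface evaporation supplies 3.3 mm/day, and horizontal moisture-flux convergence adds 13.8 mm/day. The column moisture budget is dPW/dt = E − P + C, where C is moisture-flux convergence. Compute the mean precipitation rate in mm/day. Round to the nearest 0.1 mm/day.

P ≈ 9.6 mm/day

dPW/dt = +7.51 mm/day.
P = E + C − dPW/dt = 3.3 + (13.8) − (+7.51) = 9.6 mm/day.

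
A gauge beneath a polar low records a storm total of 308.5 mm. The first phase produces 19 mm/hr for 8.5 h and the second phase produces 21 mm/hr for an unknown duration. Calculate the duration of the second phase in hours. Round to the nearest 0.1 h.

Known phases: 19 × 8.5 = 161.5 mm.
Remaining depth = 308.5 − 161.5 = 147 mm.
Duration = 147 / 21 = 7.0 h.

duration ≈ 7.0 h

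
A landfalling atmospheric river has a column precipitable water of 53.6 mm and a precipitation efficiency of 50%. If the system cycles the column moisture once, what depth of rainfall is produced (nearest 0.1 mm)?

rainfall ≈ 26.8 mm

Rainfall = ε × PW = 0.50 × 53.6 = 26.8 mm.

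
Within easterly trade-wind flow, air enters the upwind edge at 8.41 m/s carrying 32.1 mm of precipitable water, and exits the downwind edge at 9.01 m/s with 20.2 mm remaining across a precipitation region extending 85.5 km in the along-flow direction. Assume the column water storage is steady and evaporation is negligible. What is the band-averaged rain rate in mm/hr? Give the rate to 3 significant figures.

R ≈ 3.70 mm/hr

Column moisture flux per unit crosswind length is F = V × PW.
Inflow: F_in = 8.41 × 32.1 = 269.961 mm·m/s
Outflow: F_out = 9.01 × 20.2 = 182.002 mm·m/s
Steady-state rate R = (F_in − F_out)/L = (269.961 − 182.002) / 85500 m = 1.029e-03 mm/s.
R = 1.029e-03 × 3600 = 3.70 mm/hr.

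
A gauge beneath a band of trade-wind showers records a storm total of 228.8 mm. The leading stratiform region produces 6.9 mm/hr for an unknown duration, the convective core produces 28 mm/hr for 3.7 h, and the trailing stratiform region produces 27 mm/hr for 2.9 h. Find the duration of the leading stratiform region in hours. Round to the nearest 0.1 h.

duration ≈ 6.8 h

Known phases: 28 × 3.7 + 27 × 2.9 = 103.6 + 78.3 = 181.9 mm.
Remaining depth = 228.8 − 181.9 = 46.9 mm.
Duration = 46.9 / 6.9 = 6.8 h.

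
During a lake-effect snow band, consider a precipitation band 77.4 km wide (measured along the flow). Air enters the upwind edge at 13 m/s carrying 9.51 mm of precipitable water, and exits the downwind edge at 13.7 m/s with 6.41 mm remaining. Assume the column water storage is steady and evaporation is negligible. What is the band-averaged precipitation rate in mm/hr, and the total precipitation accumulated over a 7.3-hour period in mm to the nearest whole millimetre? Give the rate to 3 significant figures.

Column moisture flux per unit crosswind length is F = V × PW.
Inflow: F_in = 13 × 9.51 = 123.63 mm·m/s
Outflow: F_out = 13.7 × 6.41 = 87.817 mm·m/s
Steady-state rate R = (F_in − F_out)/L = (123.63 − 87.817) / 77400 m = 4.627e-04 mm/s.
R = 4.627e-04 × 3600 = 1.67 mm/hr.
Over 7.3 h: total = 1.67 × 7.3 = 12.191 ≈ 12 mm.

R ≈ 1.67 mm/hr; total ≈ 12 mm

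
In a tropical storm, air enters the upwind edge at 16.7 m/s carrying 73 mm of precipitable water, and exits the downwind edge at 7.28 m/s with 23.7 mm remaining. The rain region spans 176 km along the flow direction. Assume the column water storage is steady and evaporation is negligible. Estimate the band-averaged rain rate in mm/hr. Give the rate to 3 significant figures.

R ≈ 21.4 mm/hr

Column moisture flux per unit crosswind length is F = V × PW.
Inflow: F_in = 16.7 × 73 = 1219.1 mm·m/s
Outflow: F_out = 7.28 × 23.7 = 172.536 mm·m/s
Steady-state rate R = (F_in − F_out)/L = (1219.1 − 172.536) / 176000 m = 5.946e-03 mm/s.
R = 5.946e-03 × 3600 = 21.4 mm/hr.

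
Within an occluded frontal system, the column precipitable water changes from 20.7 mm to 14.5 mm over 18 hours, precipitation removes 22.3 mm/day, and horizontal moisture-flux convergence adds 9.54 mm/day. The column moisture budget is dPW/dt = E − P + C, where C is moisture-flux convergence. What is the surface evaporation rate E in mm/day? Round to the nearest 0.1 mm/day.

dPW/dt = (14.5 − 20.7) mm / (18/24 day) = -8.267 mm/day.
E = dPW/dt + P − C = (-8.267) + 22.3 − (9.54) = 4.5 mm/day.

E ≈ 4.5 mm/day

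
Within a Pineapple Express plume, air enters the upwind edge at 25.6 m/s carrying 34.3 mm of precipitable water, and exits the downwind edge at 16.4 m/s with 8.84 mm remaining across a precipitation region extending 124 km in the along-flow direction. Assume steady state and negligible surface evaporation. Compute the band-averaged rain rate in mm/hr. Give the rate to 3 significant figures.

R ≈ 21.3 mm/hr

Column moisture flux per unit crosswind length is F = V × PW.
Inflow: F_in = 25.6 × 34.3 = 878.08 mm·m/s
Outflow: F_out = 16.4 × 8.84 = 144.976 mm·m/s
Steady-state rate R = (F_in − F_out)/L = (878.08 − 144.976) / 124000 m = 5.912e-03 mm/s.
R = 5.912e-03 × 3600 = 21.3 mm/hr.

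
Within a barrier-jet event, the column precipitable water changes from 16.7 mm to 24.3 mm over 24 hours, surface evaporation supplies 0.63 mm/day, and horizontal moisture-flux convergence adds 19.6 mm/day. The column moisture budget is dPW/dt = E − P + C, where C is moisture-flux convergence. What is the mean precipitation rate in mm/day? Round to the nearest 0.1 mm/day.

P ≈ 12.6 mm/day

dPW/dt = (24.3 − 16.7) mm / (24/24 day) = +7.600 mm/day.
P = E + C − dPW/dt = 0.63 + (19.6) − (+7.600) = 12.6 mm/day.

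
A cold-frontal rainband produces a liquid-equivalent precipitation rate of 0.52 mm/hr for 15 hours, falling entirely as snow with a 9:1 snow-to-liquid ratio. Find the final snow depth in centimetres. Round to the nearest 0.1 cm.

snow depth ≈ 7.0 cm

Liquid-equivalent depth = 0.52 × 15 = 7.8 mm.
Snow depth = 7.8 mm × 9 = 70.2 mm = 7.0 cm.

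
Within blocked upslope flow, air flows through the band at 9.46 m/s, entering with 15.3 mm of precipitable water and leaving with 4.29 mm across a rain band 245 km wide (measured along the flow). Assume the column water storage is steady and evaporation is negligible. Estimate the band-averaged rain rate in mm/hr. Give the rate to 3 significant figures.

Column moisture flux per unit crosswind length is F = V × PW.
Inflow: F_in = 9.46 × 15.3 = 144.738 mm·m/s
Outflow: F_out = 9.46 × 4.29 = 40.5834 mm·m/s
Steady-state rate R = (F_in − F_out)/L = (144.738 − 40.5834) / 245000 m = 4.251e-04 mm/s.
R = 4.251e-04 × 3600 = 1.53 mm/hr.

R ≈ 1.53 mm/hr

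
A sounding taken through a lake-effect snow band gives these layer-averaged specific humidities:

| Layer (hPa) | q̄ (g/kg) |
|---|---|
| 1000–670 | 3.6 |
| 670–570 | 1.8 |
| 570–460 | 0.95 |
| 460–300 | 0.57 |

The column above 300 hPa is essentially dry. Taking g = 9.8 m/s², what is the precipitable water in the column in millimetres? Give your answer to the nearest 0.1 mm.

PW ≈ 16.0 mm

Precipitable water is the column-integrated vapour mass per unit area: PW = (1/g) Σ q̄ Δp, with q in kg/kg and Δp in Pa (1 kg/m² of water = 1 mm).
Layer 1000–670 hPa: Δp = 330 hPa = 33000 Pa, q̄ = 0.0036 kg/kg → 0.0036 × 33000 / 9.8 = 12.12 mm
Layer 670–570 hPa: Δp = 100 hPa = 10000 Pa, q̄ = 0.0018 kg/kg → 0.0018 × 10000 / 9.8 = 1.84 mm
Layer 570–460 hPa: Δp = 110 hPa = 11000 Pa, q̄ = 0.00095 kg/kg → 0.00095 × 11000 / 9.8 = 1.07 mm
Layer 460–300 hPa: Δp = 160 hPa = 16000 Pa, q̄ = 0.00057 kg/kg → 0.00057 × 16000 / 9.8 = 0.93 mm
PW = 12.12 + 1.84 + 1.07 + 0.93 = 15.96 ≈ 16.0 mm.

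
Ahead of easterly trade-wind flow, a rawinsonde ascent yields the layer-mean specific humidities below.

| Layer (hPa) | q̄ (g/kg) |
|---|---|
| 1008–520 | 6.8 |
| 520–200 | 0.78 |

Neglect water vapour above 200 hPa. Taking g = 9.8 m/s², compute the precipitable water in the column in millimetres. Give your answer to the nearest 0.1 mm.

Precipitable water is the column-integrated vapour mass per unit area: PW = (1/g) Σ q̄ Δp, with q in kg/kg and Δp in Pa (1 kg/m² of water = 1 mm).
Layer 1008–520 hPa: Δp = 488 hPa = 48800 Pa, q̄ = 0.0068 kg/kg → 0.0068 × 48800 / 9.8 = 33.86 mm
Layer 520–200 hPa: Δp = 320 hPa = 32000 Pa, q̄ = 0.00078 kg/kg → 0.00078 × 32000 / 9.8 = 2.55 mm
PW = 33.86 + 2.55 = 36.41 ≈ 36.4 mm.

PW ≈ 36.4 mm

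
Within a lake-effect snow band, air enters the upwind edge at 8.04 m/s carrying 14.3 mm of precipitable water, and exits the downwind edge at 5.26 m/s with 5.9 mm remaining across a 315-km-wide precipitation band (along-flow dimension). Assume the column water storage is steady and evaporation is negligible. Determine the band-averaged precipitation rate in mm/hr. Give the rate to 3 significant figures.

R ≈ 0.959 mm/hr

Column moisture flux per unit crosswind length is F = V × PW.
Inflow: F_in = 8.04 × 14.3 = 114.972 mm·m/s
Outflow: F_out = 5.26 × 5.9 = 31.034 mm·m/s
Steady-state rate R = (F_in − F_out)/L = (114.972 − 31.034) / 315000 m = 2.665e-04 mm/s.
R = 2.665e-04 × 3600 = 0.959 mm/hr.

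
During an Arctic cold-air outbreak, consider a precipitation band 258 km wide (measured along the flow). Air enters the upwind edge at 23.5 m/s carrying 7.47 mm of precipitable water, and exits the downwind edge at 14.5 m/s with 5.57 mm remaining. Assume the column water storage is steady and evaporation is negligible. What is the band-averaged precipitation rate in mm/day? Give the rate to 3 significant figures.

Column moisture flux per unit crosswind length is F = V × PW.
Inflow: F_in = 23.5 × 7.47 = 175.545 mm·m/s
Outflow: F_out = 14.5 × 5.57 = 80.765 mm·m/s
Steady-state rate R = (F_in − F_out)/L = (175.545 − 80.765) / 258000 m = 3.674e-04 mm/s.
R = 3.674e-04 × 3600 × 24 = 31.7 mm/day.

R ≈ 31.7 mm/day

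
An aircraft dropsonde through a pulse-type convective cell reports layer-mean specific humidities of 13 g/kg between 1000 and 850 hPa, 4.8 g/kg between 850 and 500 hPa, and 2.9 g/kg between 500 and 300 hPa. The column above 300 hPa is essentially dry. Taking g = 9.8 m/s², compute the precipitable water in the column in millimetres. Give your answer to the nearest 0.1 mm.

Precipitable water is the column-integrated vapour mass per unit area: PW = (1/g) Σ q̄ Δp, with q in kg/kg and Δp in Pa (1 kg/m² of water = 1 mm).
Layer 1000–850 hPa: Δp = 150 hPa = 15000 Pa, q̄ = 0.013 kg/kg → 0.013 × 15000 / 9.8 = 19.90 mm
Layer 850–500 hPa: Δp = 350 hPa = 35000 Pa, q̄ = 0.0048 kg/kg → 0.0048 × 35000 / 9.8 = 17.14 mm
Layer 500–300 hPa: Δp = 200 hPa = 20000 Pa, q̄ = 0.0029 kg/kg → 0.0029 × 20000 / 9.8 = 5.92 mm
PW = 19.90 + 17.14 + 5.92 = 42.96 ≈ 43.0 mm.

PW ≈ 43.0 mm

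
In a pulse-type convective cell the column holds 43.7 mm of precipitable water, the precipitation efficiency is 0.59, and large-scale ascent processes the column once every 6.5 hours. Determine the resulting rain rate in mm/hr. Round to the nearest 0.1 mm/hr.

Each overturning extracts ε × PW = 0.59 × 43.7 = 25.783 mm.
Rate = ε·PW / τ = 25.783 / 6.5 h = 4.0 mm/hr.

R ≈ 4.0 mm/hr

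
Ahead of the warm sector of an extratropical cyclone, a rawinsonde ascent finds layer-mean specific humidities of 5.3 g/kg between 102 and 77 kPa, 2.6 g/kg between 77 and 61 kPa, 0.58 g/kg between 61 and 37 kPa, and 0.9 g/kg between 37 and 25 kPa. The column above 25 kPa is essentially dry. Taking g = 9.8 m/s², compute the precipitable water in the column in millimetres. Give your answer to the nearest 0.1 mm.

PW ≈ 20.3 mm

Precipitable water is the column-integrated vapour mass per unit area: PW = (1/g) Σ q̄ Δp, with q in kg/kg and Δp in Pa (1 kg/m² of water = 1 mm).
Layer 102–77 kPa: Δp = 250 hPa = 25000 Pa, q̄ = 0.0053 kg/kg → 0.0053 × 25000 / 9.8 = 13.52 mm
Layer 77–61 kPa: Δp = 160 hPa = 16000 Pa, q̄ = 0.0026 kg/kg → 0.0026 × 16000 / 9.8 = 4.24 mm
Layer 61–37 kPa: Δp = 240 hPa = 24000 Pa, q̄ = 0.00058 kg/kg → 0.00058 × 24000 / 9.8 = 1.42 mm
Layer 37–25 kPa: Δp = 120 hPa = 12000 Pa, q̄ = 0.0009 kg/kg → 0.0009 × 12000 / 9.8 = 1.10 mm
PW = 13.52 + 4.24 + 1.42 + 1.10 = 20.28 ≈ 20.3 mm.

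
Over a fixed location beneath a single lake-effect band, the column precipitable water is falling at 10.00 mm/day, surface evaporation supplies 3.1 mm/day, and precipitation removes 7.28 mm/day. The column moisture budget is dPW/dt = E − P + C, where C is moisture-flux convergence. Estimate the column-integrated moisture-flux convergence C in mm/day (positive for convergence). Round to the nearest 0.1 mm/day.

dPW/dt = -10.00 mm/day.
C = dPW/dt − E + P = (-10.00) − 3.1 + 7.28 = -5.8 mm/day.

C ≈ -5.8 mm/day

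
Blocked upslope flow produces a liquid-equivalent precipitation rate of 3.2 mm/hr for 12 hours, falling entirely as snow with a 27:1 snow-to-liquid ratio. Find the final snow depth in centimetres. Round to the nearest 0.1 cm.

snow depth ≈ 103.7 cm

Liquid-equivalent depth = 3.2 × 12 = 38.4 mm.
Snow depth = 38.4 mm × 27 = 1036.8 mm = 103.7 cm.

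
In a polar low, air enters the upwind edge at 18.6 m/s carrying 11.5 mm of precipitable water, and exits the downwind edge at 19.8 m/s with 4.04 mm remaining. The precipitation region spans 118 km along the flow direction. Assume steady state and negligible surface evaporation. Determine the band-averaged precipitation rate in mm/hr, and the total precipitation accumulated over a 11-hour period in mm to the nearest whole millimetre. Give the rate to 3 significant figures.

R ≈ 4.09 mm/hr; total ≈ 45 mm

Column moisture flux per unit crosswind length is F = V × PW.
Inflow: F_in = 18.6 × 11.5 = 213.9 mm·m/s
Outflow: F_out = 19.8 × 4.04 = 79.992 mm·m/s
Steady-state rate R = (F_in − F_out)/L = (213.9 − 79.992) / 118000 m = 1.135e-03 mm/s.
R = 1.135e-03 × 3600 = 4.09 mm/hr.
Over 11 h: total = 4.09 × 11 = 44.99 ≈ 45 mm.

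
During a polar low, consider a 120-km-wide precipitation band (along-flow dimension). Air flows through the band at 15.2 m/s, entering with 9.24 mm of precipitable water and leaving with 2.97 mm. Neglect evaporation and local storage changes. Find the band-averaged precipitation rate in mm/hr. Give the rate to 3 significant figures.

Column moisture flux per unit crosswind length is F = V × PW.
Inflow: F_in = 15.2 × 9.24 = 140.448 mm·m/s
Outflow: F_out = 15.2 × 2.97 = 45.144 mm·m/s
Steady-state rate R = (F_in − F_out)/L = (140.448 − 45.144) / 120000 m = 7.942e-04 mm/s.
R = 7.942e-04 × 3600 = 2.86 mm/hr.

R ≈ 2.86 mm/hr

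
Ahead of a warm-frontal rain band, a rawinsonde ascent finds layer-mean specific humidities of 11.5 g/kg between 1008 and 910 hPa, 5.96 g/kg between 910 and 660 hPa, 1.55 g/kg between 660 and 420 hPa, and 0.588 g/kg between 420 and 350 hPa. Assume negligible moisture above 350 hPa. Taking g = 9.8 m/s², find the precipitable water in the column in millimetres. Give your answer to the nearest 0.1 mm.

PW ≈ 30.9 mm

Precipitable water is the column-integrated vapour mass per unit area: PW = (1/g) Σ q̄ Δp, with q in kg/kg and Δp in Pa (1 kg/m² of water = 1 mm).
Layer 1008–910 hPa: Δp = 98 hPa = 9800 Pa, q̄ = 0.0115 kg/kg → 0.0115 × 9800 / 9.8 = 11.50 mm
Layer 910–660 hPa: Δp = 250 hPa = 25000 Pa, q̄ = 0.00596 kg/kg → 0.00596 × 25000 / 9.8 = 15.20 mm
Layer 660–420 hPa: Δp = 240 hPa = 24000 Pa, q̄ = 0.00155 kg/kg → 0.00155 × 24000 / 9.8 = 3.80 mm
Layer 420–350 hPa: Δp = 70 hPa = 7000 Pa, q̄ = 0.000588 kg/kg → 0.000588 × 7000 / 9.8 = 0.42 mm
PW = 11.50 + 15.20 + 3.80 + 0.42 = 30.92 ≈ 30.9 mm.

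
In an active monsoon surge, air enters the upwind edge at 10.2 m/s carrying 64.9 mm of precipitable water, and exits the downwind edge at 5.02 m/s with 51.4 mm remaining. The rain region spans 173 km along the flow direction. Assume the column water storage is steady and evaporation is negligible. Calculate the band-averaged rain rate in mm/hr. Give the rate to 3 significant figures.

Column moisture flux per unit crosswind length is F = V × PW.
Inflow: F_in = 10.2 × 64.9 = 661.98 mm·m/s
Outflow: F_out = 5.02 × 51.4 = 258.028 mm·m/s
Steady-state rate R = (F_in − F_out)/L = (661.98 − 258.028) / 173000 m = 2.335e-03 mm/s.
R = 2.335e-03 × 3600 = 8.41 mm/hr.

R ≈ 8.41 mm/hr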